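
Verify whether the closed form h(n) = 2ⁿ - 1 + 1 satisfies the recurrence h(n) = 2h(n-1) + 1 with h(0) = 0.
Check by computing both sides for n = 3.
From the recurrence with h(0) = 0:
  h(0) = 0, h(1) = 1, h(2) = 3, h(3) = 7
  so the recurrence gives h(3) = 7.
From the proposed closed form h(n) = 2ⁿ - 1 + 1:
  h(3) = 8.
The recurrence gives 7 but the closed form gives 8, so the closed form does not satisfy the recurrence.

No, the closed form is incorrect.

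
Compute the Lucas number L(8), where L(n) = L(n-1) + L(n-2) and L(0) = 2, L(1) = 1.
Computing the sequence terms:
2, 1, 3, 4, 7, 11, 18, 29, 47

47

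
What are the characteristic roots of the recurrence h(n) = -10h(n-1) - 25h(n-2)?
Substitute h(n) = rⁿ and divide through by rⁿ⁻²: r² + 10r + 25 = 0
Factor: (r + 5)² = 0, so r = -5 (double root).
General solution: h(n) = (A + Bn)·(-5)ⁿ

Characteristic: r² + 10r + 25 = 0, Roots: r = -5 (double root)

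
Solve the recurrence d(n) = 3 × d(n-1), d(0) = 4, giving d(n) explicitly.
Recurrence: d(n) = 3 × d(n-1), initial: d(0) = 4.
Each term is 3 times the previous, so this is geometric with ratio 3. After n steps: d(n) = d(0)·3ⁿ = 4·3ⁿ.

d(n) = 4·3ⁿ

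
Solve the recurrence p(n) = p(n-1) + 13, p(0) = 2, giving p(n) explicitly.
Recurrence: p(n) = p(n-1) + 13, initial: p(0) = 2.
Each step adds 13, so p(n) = p(0) + 13n = 13n + 2.

p(n) = 13n + 2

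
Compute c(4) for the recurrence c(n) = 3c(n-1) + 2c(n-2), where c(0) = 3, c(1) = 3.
Computing the sequence terms:
3, 3, 15, 51, 183

183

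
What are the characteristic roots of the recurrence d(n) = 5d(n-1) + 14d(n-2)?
Substitute d(n) = rⁿ and divide through by rⁿ⁻²: r² - 5r - 14 = 0
Factor: (r - 7)(r + 2) = 0, so r = 7, -2.
General solution: d(n) = A·7ⁿ + B·(-2)ⁿ

Characteristic: r² - 5r - 14 = 0, Roots: r = 7, -2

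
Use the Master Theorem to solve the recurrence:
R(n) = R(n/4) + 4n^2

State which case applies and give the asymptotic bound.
Master Theorem template: R(n) = a·R(n/b) + f(n).
Here: a=1, b=4, f(n)=4n^2
Compute log_b(a) = log_4(1) = 0.
f(n) = 4n^2 = Ω(n^(0+ε)) with ε = 2, and the regularity condition holds (a·f(n/b) = (a/b^2)·f(n) with a/b^2 = 4^-2 < 1). Case 3: R(n) = Θ(f(n)) = Θ(n^2).

Case 3: R(n) = Θ(n^2)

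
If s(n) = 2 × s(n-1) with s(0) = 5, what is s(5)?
Computing step by step:
s(0) = 5
s(1) = 2 × 5 = 10
s(2) = 2 × 10 = 20
s(3) = 2 × 20 = 40
s(4) = 2 × 40 = 80
s(5) = 2 × 80 = 160

160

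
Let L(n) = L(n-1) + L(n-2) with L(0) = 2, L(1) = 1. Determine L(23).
Computing the sequence terms:
2, 1, 3, 4, 7, 11, 18, 29, 47, 76, 123, 199, 322, 521, 843, 1364, 2207, 3571, 5778, 9349, 15127, 24476, 39603, 64079

64079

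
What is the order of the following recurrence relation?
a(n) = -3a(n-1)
The order is the largest lag k for which a(n-k) appears. Here the deepest term is a(n-1), so the order is 1.

Order 1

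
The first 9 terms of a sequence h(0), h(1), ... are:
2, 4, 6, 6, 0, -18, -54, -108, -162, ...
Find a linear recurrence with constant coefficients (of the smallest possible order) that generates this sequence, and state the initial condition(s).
Look for the lowest-order linear relation among consecutive terms.
Observation: h(n) - 3·h(n-1) - (-3)·h(n-2) = 0 holds for the shown terms, and no order-1 relation h(n) = α·h(n-1) + β fits.
Check at n=3: 3·6 + (-3)·4 = 6. ✓

h(n) = 3h(n-1) - 3h(n-2), h(0) = 2, h(1) = 4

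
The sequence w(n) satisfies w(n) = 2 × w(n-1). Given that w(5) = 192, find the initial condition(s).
In general w(n) = 2ⁿ · w(0). At n = 5: w(0) = w(5) / 2^5 = 192 / 32 = 6.

w(0) = 6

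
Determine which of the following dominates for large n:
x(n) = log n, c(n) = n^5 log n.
Comparing growth rates:
Growth-rate hierarchy: log n ≺ any polynomial ≺ any exponential cⁿ (c>1) ≺ n! ≺ nⁿ.
polynomial degree 5 (with log factor) dominates logarithmic asymptotically.

c(n) grows faster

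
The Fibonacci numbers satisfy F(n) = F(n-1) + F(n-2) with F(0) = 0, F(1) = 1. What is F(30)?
Computing the sequence terms:
0, 1, 1, 2, 3, 5, 8, 13, 21, 34, 55, 89, 144, 233, 377, 610, 987, 1597, 2584, 4181, 6765, 10946, 17711, 28657, 46368, 75025, 121393, 196418, 317811, 514229, 832040

832040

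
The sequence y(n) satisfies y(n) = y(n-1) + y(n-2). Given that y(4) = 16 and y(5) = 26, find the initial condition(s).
Work backwards using y(k) = y(k+2) - y(k+1):
y(3) = y(5) - y(4) = 26 - 16 = 10
y(2) = y(4) - y(3) = 16 - 10 = 6
y(1) = y(3) - y(2) = 10 - 6 = 4
y(0) = y(2) - y(1) = 6 - 4 = 2

y(0) = 2, y(1) = 4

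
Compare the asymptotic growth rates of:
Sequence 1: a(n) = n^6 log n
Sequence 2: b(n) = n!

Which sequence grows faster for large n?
Comparing growth rates:
Growth-rate hierarchy: log n ≺ any polynomial ≺ any exponential cⁿ (c>1) ≺ n! ≺ nⁿ.
factorial dominates polynomial degree 6 (with log factor) asymptotically.

b(n) grows faster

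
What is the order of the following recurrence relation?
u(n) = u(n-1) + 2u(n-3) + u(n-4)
The order is the largest lag k for which u(n-k) appears. Here the deepest term is u(n-4), so the order is 4.

Order 4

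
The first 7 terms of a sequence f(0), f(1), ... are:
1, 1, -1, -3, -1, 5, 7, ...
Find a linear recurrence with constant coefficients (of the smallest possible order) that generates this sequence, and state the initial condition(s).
Look for the lowest-order linear relation among consecutive terms.
Observation: f(n) - 1·f(n-1) - (-2)·f(n-2) = 0 holds for the shown terms, and no order-1 relation f(n) = α·f(n-1) + β fits.
Check at n=3: 1·-1 + (-2)·1 = -3. ✓

f(n) = f(n-1) - 2f(n-2), f(0) = 1, f(1) = 1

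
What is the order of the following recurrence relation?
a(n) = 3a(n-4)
The order is the largest lag k for which a(n-k) appears. Here the deepest term is a(n-4), so the order is 4.

Order 4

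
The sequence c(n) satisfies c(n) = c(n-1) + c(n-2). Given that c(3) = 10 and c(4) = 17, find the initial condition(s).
Work backwards using c(k) = c(k+2) - c(k+1):
c(2) = c(4) - c(3) = 17 - 10 = 7
c(1) = c(3) - c(2) = 10 - 7 = 3
c(0) = c(2) - c(1) = 7 - 3 = 4

c(0) = 4, c(1) = 3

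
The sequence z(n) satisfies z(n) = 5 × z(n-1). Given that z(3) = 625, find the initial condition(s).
In general z(n) = 5ⁿ · z(0). At n = 3: z(0) = z(3) / 5^3 = 625 / 125 = 5.

z(0) = 5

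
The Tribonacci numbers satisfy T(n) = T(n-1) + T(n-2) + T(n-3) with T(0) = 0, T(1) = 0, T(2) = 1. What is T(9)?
Computing the sequence terms:
0, 0, 1, 1, 2, 4, 7, 13, 24, 44

44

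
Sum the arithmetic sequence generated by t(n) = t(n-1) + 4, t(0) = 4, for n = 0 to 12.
Computing the sequence terms: 4, 8, 12, 16, 20, 24, 28, 32, 36, 40, 44, 48, 52
Adding these values together:

364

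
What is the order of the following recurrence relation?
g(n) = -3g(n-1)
The order is the largest lag k for which g(n-k) appears. Here the deepest term is g(n-1), so the order is 1.

Order 1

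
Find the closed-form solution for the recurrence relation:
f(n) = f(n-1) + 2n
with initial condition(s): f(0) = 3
Recurrence: f(n) = f(n-1) + 2n, initial: f(0) = 3.
Telescoping: f(n) = f(0) + 2·Σᵢ₌₁ⁿ i = 3 + 2·n(n+1)/2.

f(n) = 2·n(n+1)/2 + 3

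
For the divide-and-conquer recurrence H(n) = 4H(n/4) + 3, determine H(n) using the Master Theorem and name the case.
Master Theorem template: H(n) = a·H(n/b) + f(n).
Here: a=4, b=4, f(n)=3
Compute log_b(a) = log_4(4) = 1.
f(n) = 3 = O(n^(1-ε)) with ε = 1. Case 1: H(n) = Θ(n^log_b(a)) = Θ(n).

Case 1: H(n) = Θ(n)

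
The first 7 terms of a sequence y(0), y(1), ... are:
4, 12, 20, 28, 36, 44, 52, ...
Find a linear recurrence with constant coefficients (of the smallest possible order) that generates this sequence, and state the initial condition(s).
Look for the lowest-order linear relation among consecutive terms.
Observation: consecutive differences are constant (= 8).
Check at n=2: 1·12 + 8 = 20. ✓

y(n) = y(n-1) + 8, y(0) = 4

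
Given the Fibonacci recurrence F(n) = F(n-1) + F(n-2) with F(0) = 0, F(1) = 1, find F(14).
Computing the sequence terms:
0, 1, 1, 2, 3, 5, 8, 13, 21, 34, 55, 89, 144, 233, 377

377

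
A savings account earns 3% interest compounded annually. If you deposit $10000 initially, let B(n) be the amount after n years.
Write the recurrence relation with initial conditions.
Each year the balance grows by 3%, i.e. is multiplied by 1 + 3/100 = 1.03, so B(n) = 1.03 × B(n-1). The initial deposit gives B(0) = 10000.
Unrolling gives the closed form B(n) = 10000 × (1.03)ⁿ.

B(n) = 1.03 × B(n-1), B(0) = 10000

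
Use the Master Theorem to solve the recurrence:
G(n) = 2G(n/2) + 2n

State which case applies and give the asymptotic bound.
Master Theorem template: G(n) = a·G(n/b) + f(n).
Here: a=2, b=2, f(n)=2n
Compute log_b(a) = log_2(2) = 1.
f(n) = 2n = Θ(n). Case 2: G(n) = Θ(n log n).

Case 2: G(n) = Θ(n log n)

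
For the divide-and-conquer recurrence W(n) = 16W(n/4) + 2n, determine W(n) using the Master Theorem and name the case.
Master Theorem template: W(n) = a·W(n/b) + f(n).
Here: a=16, b=4, f(n)=2n
Compute log_b(a) = log_4(16) = 2.
f(n) = 2n = O(n^(2-ε)) with ε = 1. Case 1: W(n) = Θ(n^log_b(a)) = Θ(n^2).

Case 1: W(n) = Θ(n^2)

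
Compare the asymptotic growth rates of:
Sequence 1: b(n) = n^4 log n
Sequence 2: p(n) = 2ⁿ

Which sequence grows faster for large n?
Comparing growth rates:
Growth-rate hierarchy: log n ≺ any polynomial ≺ any exponential cⁿ (c>1) ≺ n! ≺ nⁿ.
exponential base 2 dominates polynomial degree 4 (with log factor) asymptotically.

p(n) grows faster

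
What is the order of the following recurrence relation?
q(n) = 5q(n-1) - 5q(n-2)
The order is the largest lag k for which q(n-k) appears. Here the deepest term is q(n-2), so the order is 2.

Order 2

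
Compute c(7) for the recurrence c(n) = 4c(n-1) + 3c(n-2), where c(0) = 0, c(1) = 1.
Computing the sequence terms:
0, 1, 4, 19, 88, 409, 1900, 8827

8827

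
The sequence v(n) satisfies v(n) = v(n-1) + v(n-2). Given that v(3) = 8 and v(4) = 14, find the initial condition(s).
Work backwards using v(k) = v(k+2) - v(k+1):
v(2) = v(4) - v(3) = 14 - 8 = 6
v(1) = v(3) - v(2) = 8 - 6 = 2
v(0) = v(2) - v(1) = 6 - 2 = 4

v(0) = 4, v(1) = 2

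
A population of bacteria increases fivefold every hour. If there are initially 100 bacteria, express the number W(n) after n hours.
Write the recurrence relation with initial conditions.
Each hour multiplies the count by 5, so the count after n hours depends only on the count after n-1 hours: W(n) = 5 × W(n-1). The starting count gives W(0) = 100.
Unrolling n times gives the closed form W(n) = 100 × 5ⁿ.

W(n) = 5 × W(n-1), W(0) = 100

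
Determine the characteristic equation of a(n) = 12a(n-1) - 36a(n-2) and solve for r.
Substitute a(n) = rⁿ and divide through by rⁿ⁻²: r² - 12r + 36 = 0
Factor: (r - 6)² = 0, so r = 6 (double root).
General solution: a(n) = (A + Bn)·6ⁿ

Characteristic: r² - 12r + 36 = 0, Roots: r = 6 (double root)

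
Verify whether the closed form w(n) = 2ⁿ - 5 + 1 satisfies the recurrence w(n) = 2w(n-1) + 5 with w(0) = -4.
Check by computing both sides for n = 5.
From the recurrence with w(0) = -4:
  w(0) = -4, w(1) = -3, w(2) = -1, w(3) = 3, w(4) = 11, w(5) = 27
  so the recurrence gives w(5) = 27.
From the proposed closed form w(n) = 2ⁿ - 5 + 1:
  w(5) = 28.
The recurrence gives 27 but the closed form gives 28, so the closed form does not satisfy the recurrence.

No, the closed form is incorrect.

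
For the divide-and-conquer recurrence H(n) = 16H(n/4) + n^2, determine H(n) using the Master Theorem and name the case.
Master Theorem template: H(n) = a·H(n/b) + f(n).
Here: a=16, b=4, f(n)=n^2
Compute log_b(a) = log_4(16) = 2.
f(n) = n^2 = Θ(n^2). Case 2: H(n) = Θ(n^2 log n).

Case 2: H(n) = Θ(n^2 log n)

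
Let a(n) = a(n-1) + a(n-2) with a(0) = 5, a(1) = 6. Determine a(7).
Computing the sequence terms:
5, 6, 11, 17, 28, 45, 73, 118

118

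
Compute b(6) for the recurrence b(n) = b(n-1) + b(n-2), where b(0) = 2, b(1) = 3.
Computing the sequence terms:
2, 3, 5, 8, 13, 21, 34

34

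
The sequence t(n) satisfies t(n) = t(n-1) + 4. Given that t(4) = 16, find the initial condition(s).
t(4) = t(0) + 4·4, so t(0) = 16 - 16 = 0.

t(0) = 0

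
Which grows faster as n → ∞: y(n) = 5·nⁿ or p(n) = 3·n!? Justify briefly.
Comparing growth rates:
Growth-rate hierarchy: log n ≺ any polynomial ≺ any exponential cⁿ (c>1) ≺ n! ≺ nⁿ.
super-exponential nⁿ dominates factorial asymptotically.

y(n) grows faster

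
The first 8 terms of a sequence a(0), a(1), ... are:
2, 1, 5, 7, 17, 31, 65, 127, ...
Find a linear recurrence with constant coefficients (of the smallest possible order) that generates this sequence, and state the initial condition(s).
Look for the lowest-order linear relation among consecutive terms.
Observation: a(n) - 1·a(n-1) - (2)·a(n-2) = 0 holds for the shown terms, and no order-1 relation a(n) = α·a(n-1) + β fits.
Check at n=3: 1·5 + (2)·1 = 7. ✓

a(n) = a(n-1) + 2a(n-2), a(0) = 2, a(1) = 1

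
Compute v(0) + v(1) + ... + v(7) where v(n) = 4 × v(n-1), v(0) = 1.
Computing the sequence terms: 1, 4, 16, 64, 256, 1024, 4096, 16384
Adding these values together:

21845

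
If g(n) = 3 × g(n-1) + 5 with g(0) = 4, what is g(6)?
Computing step by step:
g(0) = 4
g(1) = 3 × 4 + 5 = 17
g(2) = 3 × 17 + 5 = 56
g(3) = 3 × 56 + 5 = 173
g(4) = 3 × 173 + 5 = 524
g(5) = 3 × 524 + 5 = 1577
g(6) = 3 × 1577 + 5 = 4736

4736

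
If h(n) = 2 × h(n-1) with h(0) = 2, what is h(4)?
Computing step by step:
h(0) = 2
h(1) = 2 × 2 = 4
h(2) = 2 × 4 = 8
h(3) = 2 × 8 = 16
h(4) = 2 × 16 = 32

32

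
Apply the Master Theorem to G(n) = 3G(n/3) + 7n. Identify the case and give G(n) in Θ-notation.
Master Theorem template: G(n) = a·G(n/b) + f(n).
Here: a=3, b=3, f(n)=7n
Compute log_b(a) = log_3(3) = 1.
f(n) = 7n = Θ(n). Case 2: G(n) = Θ(n log n).

Case 2: G(n) = Θ(n log n)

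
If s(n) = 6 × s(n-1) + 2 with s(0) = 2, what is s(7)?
Computing step by step:
s(0) = 2
s(1) = 6 × 2 + 2 = 14
s(2) = 6 × 14 + 2 = 86
s(3) = 6 × 86 + 2 = 518
s(4) = 6 × 518 + 2 = 3110
s(5) = 6 × 3110 + 2 = 18662
s(6) = 6 × 18662 + 2 = 111974
s(7) = 6 × 111974 + 2 = 671846

671846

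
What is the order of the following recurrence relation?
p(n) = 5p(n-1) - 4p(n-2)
The order is the largest lag k for which p(n-k) appears. Here the deepest term is p(n-2), so the order is 2.

Order 2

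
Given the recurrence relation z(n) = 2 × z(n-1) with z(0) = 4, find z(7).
Computing step by step:
z(0) = 4
z(1) = 2 × 4 = 8
z(2) = 2 × 8 = 16
z(3) = 2 × 16 = 32
z(4) = 2 × 32 = 64
z(5) = 2 × 64 = 128
z(6) = 2 × 128 = 256
z(7) = 2 × 256 = 512

512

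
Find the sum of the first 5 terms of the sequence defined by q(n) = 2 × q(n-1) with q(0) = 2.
Computing the sequence terms: 2, 4, 8, 16, 32
Adding these values together:

62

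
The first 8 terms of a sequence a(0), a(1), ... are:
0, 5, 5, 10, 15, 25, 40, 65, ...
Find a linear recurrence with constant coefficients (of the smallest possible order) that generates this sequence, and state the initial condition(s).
Look for the lowest-order linear relation among consecutive terms.
Observation: a(n) - 1·a(n-1) - (1)·a(n-2) = 0 holds for the shown terms, and no order-1 relation a(n) = α·a(n-1) + β fits.
Check at n=3: 1·5 + (1)·5 = 10. ✓

a(n) = a(n-1) + a(n-2), a(0) = 0, a(1) = 5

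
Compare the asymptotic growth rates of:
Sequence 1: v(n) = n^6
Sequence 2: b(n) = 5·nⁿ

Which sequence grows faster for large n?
Comparing growth rates:
Growth-rate hierarchy: log n ≺ any polynomial ≺ any exponential cⁿ (c>1) ≺ n! ≺ nⁿ.
super-exponential nⁿ dominates polynomial degree 6 asymptotically.

b(n) grows faster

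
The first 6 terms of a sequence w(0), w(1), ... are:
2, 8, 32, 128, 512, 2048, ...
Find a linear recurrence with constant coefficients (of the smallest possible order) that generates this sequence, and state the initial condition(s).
Look for the lowest-order linear relation among consecutive terms.
Observation: each term is 4× the previous.
Check at n=2: 4·8 = 32. ✓

w(n) = 4 × w(n-1), w(0) = 2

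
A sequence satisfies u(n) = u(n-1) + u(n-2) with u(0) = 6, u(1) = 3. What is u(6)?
Computing the sequence terms:
6, 3, 9, 12, 21, 33, 54

54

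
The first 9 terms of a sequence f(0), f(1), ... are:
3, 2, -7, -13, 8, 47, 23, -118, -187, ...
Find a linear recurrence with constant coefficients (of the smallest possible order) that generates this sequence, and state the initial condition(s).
Look for the lowest-order linear relation among consecutive terms.
Observation: f(n) - 1·f(n-1) - (-3)·f(n-2) = 0 holds for the shown terms, and no order-1 relation f(n) = α·f(n-1) + β fits.
Check at n=3: 1·-7 + (-3)·2 = -13. ✓

f(n) = f(n-1) - 3f(n-2), f(0) = 3, f(1) = 2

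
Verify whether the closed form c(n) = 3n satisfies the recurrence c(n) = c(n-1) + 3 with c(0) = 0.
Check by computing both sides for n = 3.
From the recurrence with c(0) = 0:
  c(0) = 0, c(1) = 3, c(2) = 6, c(3) = 9
  so the recurrence gives c(3) = 9.
From the proposed closed form c(n) = 3n:
  c(3) = 9.
Both sides give 9 at n = 3, and the initial condition(s) match, so the closed form is consistent.

Yes, the closed form is correct.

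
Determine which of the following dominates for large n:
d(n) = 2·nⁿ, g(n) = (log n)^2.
Comparing growth rates:
Growth-rate hierarchy: log n ≺ any polynomial ≺ any exponential cⁿ (c>1) ≺ n! ≺ nⁿ.
super-exponential nⁿ dominates polylogarithmic (log n)^2 asymptotically.

d(n) grows faster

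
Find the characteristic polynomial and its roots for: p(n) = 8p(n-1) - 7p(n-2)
Substitute p(n) = rⁿ and divide through by rⁿ⁻²: r² - 8r + 7 = 0
Factor: (r - 7)(r - 1) = 0, so r = 7, 1.
General solution: p(n) = A·7ⁿ + B·1ⁿ

Characteristic: r² - 8r + 7 = 0, Roots: r = 7, 1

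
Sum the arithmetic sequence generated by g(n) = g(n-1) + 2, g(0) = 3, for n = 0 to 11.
Computing the sequence terms: 3, 5, 7, 9, 11, 13, 15, 17, 19, 21, 23, 25
Adding these values together:

168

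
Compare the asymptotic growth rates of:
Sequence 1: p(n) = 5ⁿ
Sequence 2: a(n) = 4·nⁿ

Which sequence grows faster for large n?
Comparing growth rates:
Growth-rate hierarchy: log n ≺ any polynomial ≺ any exponential cⁿ (c>1) ≺ n! ≺ nⁿ.
super-exponential nⁿ dominates exponential base 5 asymptotically.

a(n) grows faster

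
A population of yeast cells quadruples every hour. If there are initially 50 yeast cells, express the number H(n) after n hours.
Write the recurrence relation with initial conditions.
Each hour multiplies the count by 4, so the count after n hours depends only on the count after n-1 hours: H(n) = 4 × H(n-1). The starting count gives H(0) = 50.
Unrolling n times gives the closed form H(n) = 50 × 4ⁿ.

H(n) = 4 × H(n-1), H(0) = 50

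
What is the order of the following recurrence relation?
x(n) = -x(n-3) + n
The order is the largest lag k for which x(n-k) appears. Here the deepest term is x(n-3) (the n term is non-homogeneous and does not affect the order), so the order is 3.

Order 3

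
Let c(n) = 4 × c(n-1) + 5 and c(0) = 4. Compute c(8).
Computing step by step:
c(0) = 4
c(1) = 4 × 4 + 5 = 21
c(2) = 4 × 21 + 5 = 89
c(3) = 4 × 89 + 5 = 361
c(4) = 4 × 361 + 5 = 1449
c(5) = 4 × 1449 + 5 = 5801
c(6) = 4 × 5801 + 5 = 23209
c(7) = 4 × 23209 + 5 = 92841
c(8) = 4 × 92841 + 5 = 371369

371369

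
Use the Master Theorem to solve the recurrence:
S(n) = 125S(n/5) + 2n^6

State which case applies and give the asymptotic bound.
Master Theorem template: S(n) = a·S(n/b) + f(n).
Here: a=125, b=5, f(n)=2n^6
Compute log_b(a) = log_5(125) = 3.
f(n) = 2n^6 = Ω(n^(3+ε)) with ε = 3, and the regularity condition holds (a·f(n/b) = (a/b^6)·f(n) with a/b^6 = 5^-3 < 1). Case 3: S(n) = Θ(f(n)) = Θ(n^6).

Case 3: S(n) = Θ(n^6)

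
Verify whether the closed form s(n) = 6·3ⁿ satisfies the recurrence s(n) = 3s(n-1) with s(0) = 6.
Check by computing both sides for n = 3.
From the recurrence with s(0) = 6:
  s(0) = 6, s(1) = 18, s(2) = 54, s(3) = 162
  so the recurrence gives s(3) = 162.
From the proposed closed form s(n) = 6·3ⁿ:
  s(3) = 162.
Both sides give 162 at n = 3, and the initial condition(s) match, so the closed form is consistent.

Yes, the closed form is correct.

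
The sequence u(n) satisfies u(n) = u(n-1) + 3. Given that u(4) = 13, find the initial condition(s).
u(4) = u(0) + 4·3, so u(0) = 13 - 12 = 1.

u(0) = 1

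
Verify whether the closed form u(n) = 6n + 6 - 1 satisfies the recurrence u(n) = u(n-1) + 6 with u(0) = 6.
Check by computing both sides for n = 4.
From the recurrence with u(0) = 6:
  u(0) = 6, u(1) = 12, u(2) = 18, u(3) = 24, u(4) = 30
  so the recurrence gives u(4) = 30.
From the proposed closed form u(n) = 6n + 6 - 1:
  u(4) = 29.
The recurrence gives 30 but the closed form gives 29, so the closed form does not satisfy the recurrence.

No, the closed form is incorrect.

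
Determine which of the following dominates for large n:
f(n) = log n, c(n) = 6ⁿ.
Comparing growth rates:
Growth-rate hierarchy: log n ≺ any polynomial ≺ any exponential cⁿ (c>1) ≺ n! ≺ nⁿ.
exponential base 6 dominates logarithmic asymptotically.

c(n) grows faster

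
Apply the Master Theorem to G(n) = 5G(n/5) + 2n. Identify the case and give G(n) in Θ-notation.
Master Theorem template: G(n) = a·G(n/b) + f(n).
Here: a=5, b=5, f(n)=2n
Compute log_b(a) = log_5(5) = 1.
f(n) = 2n = Θ(n). Case 2: G(n) = Θ(n log n).

Case 2: G(n) = Θ(n log n)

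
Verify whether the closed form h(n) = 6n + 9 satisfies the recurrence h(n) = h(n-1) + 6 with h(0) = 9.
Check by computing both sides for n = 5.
From the recurrence with h(0) = 9:
  h(0) = 9, h(1) = 15, h(2) = 21, h(3) = 27, h(4) = 33, h(5) = 39
  so the recurrence gives h(5) = 39.
From the proposed closed form h(n) = 6n + 9:
  h(5) = 39.
Both sides give 39 at n = 5, and the initial condition(s) match, so the closed form is consistent.

Yes, the closed form is correct.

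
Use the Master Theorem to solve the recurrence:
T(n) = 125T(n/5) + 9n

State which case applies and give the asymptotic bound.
Master Theorem template: T(n) = a·T(n/b) + f(n).
Here: a=125, b=5, f(n)=9n
Compute log_b(a) = log_5(125) = 3.
f(n) = 9n = O(n^(3-ε)) with ε = 2. Case 1: T(n) = Θ(n^log_b(a)) = Θ(n^3).

Case 1: T(n) = Θ(n^3)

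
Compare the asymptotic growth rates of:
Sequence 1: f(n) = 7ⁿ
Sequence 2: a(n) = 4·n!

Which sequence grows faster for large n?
Comparing growth rates:
Growth-rate hierarchy: log n ≺ any polynomial ≺ any exponential cⁿ (c>1) ≺ n! ≺ nⁿ.
factorial dominates exponential base 7 asymptotically.

a(n) grows faster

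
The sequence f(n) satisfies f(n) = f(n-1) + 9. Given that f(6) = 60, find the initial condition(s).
f(6) = f(0) + 6·9, so f(0) = 60 - 54 = 6.

f(0) = 6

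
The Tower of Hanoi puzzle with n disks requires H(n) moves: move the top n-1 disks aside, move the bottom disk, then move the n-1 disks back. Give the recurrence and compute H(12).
Moving n disks = move the top n-1 disks aside (H(n-1) moves) + move the largest disk (1 move) + move the n-1 disks back on top (H(n-1) moves), so H(n) = 2H(n-1) + 1, with H(1) = 1 (a single disk takes one move).
First terms: 1, 3, 7, 15, 31, 63, … — each is one less than a power of 2. Indeed H(n) + 1 = 2(H(n-1) + 1) with H(1) + 1 = 2, so H(n) + 1 = 2ⁿ and H(n) = 2ⁿ - 1.
Hence H(12) = 2^12 - 1 = 4096 - 1 = 4095.

H(n) = 2H(n-1) + 1, H(1) = 1; H(12) = 4095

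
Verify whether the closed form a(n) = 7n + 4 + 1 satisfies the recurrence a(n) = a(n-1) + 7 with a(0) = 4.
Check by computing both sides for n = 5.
From the recurrence with a(0) = 4:
  a(0) = 4, a(1) = 11, a(2) = 18, a(3) = 25, a(4) = 32, a(5) = 39
  so the recurrence gives a(5) = 39.
From the proposed closed form a(n) = 7n + 4 + 1:
  a(5) = 40.
The recurrence gives 39 but the closed form gives 40, so the closed form does not satisfy the recurrence.

No, the closed form is incorrect.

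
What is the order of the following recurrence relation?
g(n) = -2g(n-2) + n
The order is the largest lag k for which g(n-k) appears. Here the deepest term is g(n-2) (the n term is non-homogeneous and does not affect the order), so the order is 2.

Order 2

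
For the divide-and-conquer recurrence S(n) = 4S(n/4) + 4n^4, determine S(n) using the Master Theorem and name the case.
Master Theorem template: S(n) = a·S(n/b) + f(n).
Here: a=4, b=4, f(n)=4n^4
Compute log_b(a) = log_4(4) = 1.
f(n) = 4n^4 = Ω(n^(1+ε)) with ε = 3, and the regularity condition holds (a·f(n/b) = (a/b^4)·f(n) with a/b^4 = 4^-3 < 1). Case 3: S(n) = Θ(f(n)) = Θ(n^4).

Case 3: S(n) = Θ(n^4)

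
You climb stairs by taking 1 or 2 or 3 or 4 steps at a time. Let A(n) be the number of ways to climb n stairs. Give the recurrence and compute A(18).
Condition on the size of the last step (1 to 4): before it there were n-1, …, n-4 stairs climbed, and these cases are disjoint, so A(n) = A(n-1) + A(n-2) + A(n-3) + A(n-4) (order-4 linear recurrence).
Initial conditions by direct count (compositions of i into parts ≤ 4): A(1) = 1; A(2) = 2; A(3) = 4; A(4) = 8.
Iterating the recurrence: A(5) = 15, A(6) = 29, A(7) = 56, A(8) = 108, A(9) = 208, A(10) = 401, A(11) = 773, A(12) = 1490, A(13) = 2872, A(14) = 5536, A(15) = 10671, A(16) = 20569, A(17) = 39648, A(18) = 76424.

A(n) = A(n-1) + A(n-2) + A(n-3) + A(n-4), A(1) = 1, A(2) = 2, A(3) = 4, A(4) = 8; A(18) = 76424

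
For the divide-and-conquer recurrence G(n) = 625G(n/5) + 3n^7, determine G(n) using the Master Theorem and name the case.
Master Theorem template: G(n) = a·G(n/b) + f(n).
Here: a=625, b=5, f(n)=3n^7
Compute log_b(a) = log_5(625) = 4.
f(n) = 3n^7 = Ω(n^(4+ε)) with ε = 3, and the regularity condition holds (a·f(n/b) = (a/b^7)·f(n) with a/b^7 = 5^-3 < 1). Case 3: G(n) = Θ(f(n)) = Θ(n^7).

Case 3: G(n) = Θ(n^7)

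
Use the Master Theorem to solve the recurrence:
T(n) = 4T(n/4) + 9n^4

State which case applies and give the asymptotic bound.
Master Theorem template: T(n) = a·T(n/b) + f(n).
Here: a=4, b=4, f(n)=9n^4
Compute log_b(a) = log_4(4) = 1.
f(n) = 9n^4 = Ω(n^(1+ε)) with ε = 3, and the regularity condition holds (a·f(n/b) = (a/b^4)·f(n) with a/b^4 = 4^-3 < 1). Case 3: T(n) = Θ(f(n)) = Θ(n^4).

Case 3: T(n) = Θ(n^4)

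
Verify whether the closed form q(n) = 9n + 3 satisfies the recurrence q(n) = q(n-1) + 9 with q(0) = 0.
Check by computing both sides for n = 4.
From the recurrence with q(0) = 0:
  q(0) = 0, q(1) = 9, q(2) = 18, q(3) = 27, q(4) = 36
  so the recurrence gives q(4) = 36.
From the proposed closed form q(n) = 9n + 3:
  q(4) = 39.
The recurrence gives 36 but the closed form gives 39, so the closed form does not satisfy the recurrence.

No, the closed form is incorrect.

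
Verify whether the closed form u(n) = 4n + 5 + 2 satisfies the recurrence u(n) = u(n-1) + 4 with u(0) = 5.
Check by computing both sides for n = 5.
From the recurrence with u(0) = 5:
  u(0) = 5, u(1) = 9, u(2) = 13, u(3) = 17, u(4) = 21, u(5) = 25
  so the recurrence gives u(5) = 25.
From the proposed closed form u(n) = 4n + 5 + 2:
  u(5) = 27.
The recurrence gives 25 but the closed form gives 27, so the closed form does not satisfy the recurrence.

No, the closed form is incorrect.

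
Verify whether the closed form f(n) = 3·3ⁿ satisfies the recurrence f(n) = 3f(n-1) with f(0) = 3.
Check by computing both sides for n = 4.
From the recurrence with f(0) = 3:
  f(0) = 3, f(1) = 9, f(2) = 27, f(3) = 81, f(4) = 243
  so the recurrence gives f(4) = 243.
From the proposed closed form f(n) = 3·3ⁿ:
  f(4) = 243.
Both sides give 243 at n = 4, and the initial condition(s) match, so the closed form is consistent.

Yes, the closed form is correct.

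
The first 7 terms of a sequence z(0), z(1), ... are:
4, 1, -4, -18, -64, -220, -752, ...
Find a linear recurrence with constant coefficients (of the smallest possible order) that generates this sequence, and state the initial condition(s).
Look for the lowest-order linear relation among consecutive terms.
Observation: z(n) - 4·z(n-1) - (-2)·z(n-2) = 0 holds for the shown terms, and no order-1 relation z(n) = α·z(n-1) + β fits.
Check at n=3: 4·-4 + (-2)·1 = -18. ✓

z(n) = 4z(n-1) - 2z(n-2), z(0) = 4, z(1) = 1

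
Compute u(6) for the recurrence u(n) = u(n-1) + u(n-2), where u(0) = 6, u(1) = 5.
Computing the sequence terms:
6, 5, 11, 16, 27, 43, 70

70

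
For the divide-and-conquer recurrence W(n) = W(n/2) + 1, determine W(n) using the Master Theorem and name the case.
Master Theorem template: W(n) = a·W(n/b) + f(n).
Here: a=1, b=2, f(n)=1
Compute log_b(a) = log_2(1) = 0.
f(n) = 1 = Θ(1). Case 2: W(n) = Θ(log n).

Case 2: W(n) = Θ(log n)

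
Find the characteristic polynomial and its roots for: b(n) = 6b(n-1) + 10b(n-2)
Substitute b(n) = rⁿ and divide through by rⁿ⁻²: r² - 6r - 10 = 0
Discriminant: 6² + 4·10 = 76, not a perfect square, so by the quadratic formula r = (6 ± √76)/2.
General solution: b(n) = A·r₁ⁿ + B·r₂ⁿ where r₁,r₂ = (6 ± √76)/2

Characteristic: r² - 6r - 10 = 0, Roots: r = (6 ± √76)/2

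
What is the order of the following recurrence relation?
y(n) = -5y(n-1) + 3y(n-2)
The order is the largest lag k for which y(n-k) appears. Here the deepest term is y(n-2), so the order is 2.

Order 2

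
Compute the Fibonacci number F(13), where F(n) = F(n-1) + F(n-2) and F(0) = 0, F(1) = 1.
Computing the sequence terms:
0, 1, 1, 2, 3, 5, 8, 13, 21, 34, 55, 89, 144, 233

233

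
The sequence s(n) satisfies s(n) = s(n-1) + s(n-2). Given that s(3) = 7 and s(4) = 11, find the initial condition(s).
Work backwards using s(k) = s(k+2) - s(k+1):
s(2) = s(4) - s(3) = 11 - 7 = 4
s(1) = s(3) - s(2) = 7 - 4 = 3
s(0) = s(2) - s(1) = 4 - 3 = 1

s(0) = 1, s(1) = 3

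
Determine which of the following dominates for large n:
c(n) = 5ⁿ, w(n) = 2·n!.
Comparing growth rates:
Growth-rate hierarchy: log n ≺ any polynomial ≺ any exponential cⁿ (c>1) ≺ n! ≺ nⁿ.
factorial dominates exponential base 5 asymptotically.

w(n) grows faster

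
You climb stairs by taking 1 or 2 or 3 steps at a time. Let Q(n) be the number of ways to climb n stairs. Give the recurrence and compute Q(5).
Condition on the size of the last step (1 to 3): before it there were n-1, …, n-3 stairs climbed, and these cases are disjoint, so Q(n) = Q(n-1) + Q(n-2) + Q(n-3) (order-3 linear recurrence).
Initial conditions by direct count (compositions of i into parts ≤ 3): Q(1) = 1; Q(2) = 2; Q(3) = 4.
Iterating the recurrence: Q(4) = 7, Q(5) = 13.

Q(n) = Q(n-1) + Q(n-2) + Q(n-3), Q(1) = 1, Q(2) = 2, Q(3) = 4; Q(5) = 13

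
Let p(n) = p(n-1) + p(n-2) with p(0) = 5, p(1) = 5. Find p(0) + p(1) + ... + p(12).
Computing the sequence terms: 5, 5, 10, 15, 25, 40, 65, 105, 170, 275, 445, 720, 1165
Adding these values together:

3045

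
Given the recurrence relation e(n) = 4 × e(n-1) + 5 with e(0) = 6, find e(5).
Computing step by step:
e(0) = 6
e(1) = 4 × 6 + 5 = 29
e(2) = 4 × 29 + 5 = 121
e(3) = 4 × 121 + 5 = 489
e(4) = 4 × 489 + 5 = 1961
e(5) = 4 × 1961 + 5 = 7849

7849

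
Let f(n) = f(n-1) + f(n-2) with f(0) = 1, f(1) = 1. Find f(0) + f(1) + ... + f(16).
Computing the sequence terms: 1, 1, 2, 3, 5, 8, 13, 21, 34, 55, 89, 144, 233, 377, 610, 987, 1597
Adding these values together:

4180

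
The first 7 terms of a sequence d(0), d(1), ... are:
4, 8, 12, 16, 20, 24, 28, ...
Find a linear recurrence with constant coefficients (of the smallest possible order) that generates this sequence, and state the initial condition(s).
Look for the lowest-order linear relation among consecutive terms.
Observation: consecutive differences are constant (= 4).
Check at n=2: 1·8 + 4 = 12. ✓

d(n) = d(n-1) + 4, d(0) = 4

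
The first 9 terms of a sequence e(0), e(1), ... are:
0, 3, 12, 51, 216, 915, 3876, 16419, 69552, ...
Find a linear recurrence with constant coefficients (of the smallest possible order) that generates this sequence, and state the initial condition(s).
Look for the lowest-order linear relation among consecutive terms.
Observation: e(n) - 4·e(n-1) - (1)·e(n-2) = 0 holds for the shown terms, and no order-1 relation e(n) = α·e(n-1) + β fits.
Check at n=3: 4·12 + (1)·3 = 51. ✓

e(n) = 4e(n-1) + e(n-2), e(0) = 0, e(1) = 3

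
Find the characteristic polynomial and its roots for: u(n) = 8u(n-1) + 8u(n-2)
Substitute u(n) = rⁿ and divide through by rⁿ⁻²: r² - 8r - 8 = 0
Discriminant: 8² + 4·8 = 96, not a perfect square, so by the quadratic formula r = (8 ± √96)/2.
General solution: u(n) = A·r₁ⁿ + B·r₂ⁿ where r₁,r₂ = (8 ± √96)/2

Characteristic: r² - 8r - 8 = 0, Roots: r = (8 ± √96)/2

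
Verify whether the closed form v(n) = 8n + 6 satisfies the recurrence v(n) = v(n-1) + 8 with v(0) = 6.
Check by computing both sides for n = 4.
From the recurrence with v(0) = 6:
  v(0) = 6, v(1) = 14, v(2) = 22, v(3) = 30, v(4) = 38
  so the recurrence gives v(4) = 38.
From the proposed closed form v(n) = 8n + 6:
  v(4) = 38.
Both sides give 38 at n = 4, and the initial condition(s) match, so the closed form is consistent.

Yes, the closed form is correct.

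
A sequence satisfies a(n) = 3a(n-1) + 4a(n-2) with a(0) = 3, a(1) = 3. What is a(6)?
Computing the sequence terms:
3, 3, 21, 75, 309, 1227, 4917

4917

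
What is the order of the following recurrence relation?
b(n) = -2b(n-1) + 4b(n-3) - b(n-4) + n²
The order is the largest lag k for which b(n-k) appears. Here the deepest term is b(n-4) (the n² term is non-homogeneous and does not affect the order), so the order is 4.

Order 4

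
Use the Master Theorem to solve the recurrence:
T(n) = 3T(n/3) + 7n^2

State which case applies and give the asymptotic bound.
Master Theorem template: T(n) = a·T(n/b) + f(n).
Here: a=3, b=3, f(n)=7n^2
Compute log_b(a) = log_3(3) = 1.
f(n) = 7n^2 = Ω(n^(1+ε)) with ε = 1, and the regularity condition holds (a·f(n/b) = (a/b^2)·f(n) with a/b^2 = 3^-1 < 1). Case 3: T(n) = Θ(f(n)) = Θ(n^2).

Case 3: T(n) = Θ(n^2)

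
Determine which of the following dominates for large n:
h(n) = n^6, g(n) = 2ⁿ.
Comparing growth rates:
Growth-rate hierarchy: log n ≺ any polynomial ≺ any exponential cⁿ (c>1) ≺ n! ≺ nⁿ.
exponential base 2 dominates polynomial degree 6 asymptotically.

g(n) grows faster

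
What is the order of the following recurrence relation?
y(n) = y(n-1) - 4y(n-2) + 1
The order is the largest lag k for which y(n-k) appears. Here the deepest term is y(n-2) (the 1 term is non-homogeneous and does not affect the order), so the order is 2.

Order 2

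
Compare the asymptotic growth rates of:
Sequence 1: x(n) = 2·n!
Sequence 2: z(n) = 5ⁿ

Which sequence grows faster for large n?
Comparing growth rates:
Growth-rate hierarchy: log n ≺ any polynomial ≺ any exponential cⁿ (c>1) ≺ n! ≺ nⁿ.
factorial dominates exponential base 5 asymptotically.

x(n) grows faster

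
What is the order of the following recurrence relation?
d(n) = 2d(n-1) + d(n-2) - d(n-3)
The order is the largest lag k for which d(n-k) appears. Here the deepest term is d(n-3), so the order is 3.

Order 3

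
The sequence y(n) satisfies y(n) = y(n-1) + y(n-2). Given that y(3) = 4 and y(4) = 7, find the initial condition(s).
Work backwards using y(k) = y(k+2) - y(k+1):
y(2) = y(4) - y(3) = 7 - 4 = 3
y(1) = y(3) - y(2) = 4 - 3 = 1
y(0) = y(2) - y(1) = 3 - 1 = 2

y(0) = 2, y(1) = 1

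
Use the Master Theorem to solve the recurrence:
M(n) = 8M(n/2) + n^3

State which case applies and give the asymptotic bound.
Master Theorem template: M(n) = a·M(n/b) + f(n).
Here: a=8, b=2, f(n)=n^3
Compute log_b(a) = log_2(8) = 3.
f(n) = n^3 = Θ(n^3). Case 2: M(n) = Θ(n^3 log n).

Case 2: M(n) = Θ(n^3 log n)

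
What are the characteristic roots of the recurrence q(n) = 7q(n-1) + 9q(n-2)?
Substitute q(n) = rⁿ and divide through by rⁿ⁻²: r² - 7r - 9 = 0
Discriminant: 7² + 4·9 = 85, not a perfect square, so by the quadratic formula r = (7 ± √85)/2.
General solution: q(n) = A·r₁ⁿ + B·r₂ⁿ where r₁,r₂ = (7 ± √85)/2

Characteristic: r² - 7r - 9 = 0, Roots: r = (7 ± √85)/2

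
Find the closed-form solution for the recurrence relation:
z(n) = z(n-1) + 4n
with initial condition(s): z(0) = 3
Recurrence: z(n) = z(n-1) + 4n, initial: z(0) = 3.
Telescoping: z(n) = z(0) + 4·Σᵢ₌₁ⁿ i = 3 + 4·n(n+1)/2.

z(n) = 4·n(n+1)/2 + 3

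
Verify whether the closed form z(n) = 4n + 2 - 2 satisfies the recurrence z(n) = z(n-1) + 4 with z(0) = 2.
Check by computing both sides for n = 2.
From the recurrence with z(0) = 2:
  z(0) = 2, z(1) = 6, z(2) = 10
  so the recurrence gives z(2) = 10.
From the proposed closed form z(n) = 4n + 2 - 2:
  z(2) = 8.
The recurrence gives 10 but the closed form gives 8, so the closed form does not satisfy the recurrence.

No, the closed form is incorrect.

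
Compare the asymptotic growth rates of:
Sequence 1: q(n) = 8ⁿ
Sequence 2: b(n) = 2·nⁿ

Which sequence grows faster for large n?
Comparing growth rates:
Growth-rate hierarchy: log n ≺ any polynomial ≺ any exponential cⁿ (c>1) ≺ n! ≺ nⁿ.
super-exponential nⁿ dominates exponential base 8 asymptotically.

b(n) grows faster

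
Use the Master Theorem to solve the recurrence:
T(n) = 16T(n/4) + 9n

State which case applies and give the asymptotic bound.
Master Theorem template: T(n) = a·T(n/b) + f(n).
Here: a=16, b=4, f(n)=9n
Compute log_b(a) = log_4(16) = 2.
f(n) = 9n = O(n^(2-ε)) with ε = 1. Case 1: T(n) = Θ(n^log_b(a)) = Θ(n^2).

Case 1: T(n) = Θ(n^2)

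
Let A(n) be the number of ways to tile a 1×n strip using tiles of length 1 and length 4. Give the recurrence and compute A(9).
Condition on the last tile: it has length 1 (leaving a 1×(n-1) strip) or length 4 (leaving a 1×(n-4) strip), so A(n) = A(n-1) + A(n-4) (order-4 linear recurrence).
For 0 ≤ i < 4 only unit tiles fit, so A(i) = 1.
Iterating the recurrence: A(4) = 2, A(5) = 3, A(6) = 4, A(7) = 5, A(8) = 7, A(9) = 10.

A(n) = A(n-1) + A(n-4), with A(i) = 1 for 0 ≤ i < 4; A(9) = 10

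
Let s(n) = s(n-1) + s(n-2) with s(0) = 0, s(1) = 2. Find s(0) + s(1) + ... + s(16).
Computing the sequence terms: 0, 2, 2, 4, 6, 10, 16, 26, 42, 68, 110, 178, 288, 466, 754, 1220, 1974
Adding these values together:

5166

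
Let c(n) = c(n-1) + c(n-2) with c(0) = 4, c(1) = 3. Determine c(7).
Computing the sequence terms:
4, 3, 7, 10, 17, 27, 44, 71

71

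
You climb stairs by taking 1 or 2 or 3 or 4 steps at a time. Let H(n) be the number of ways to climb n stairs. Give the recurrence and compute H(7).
Condition on the size of the last step (1 to 4): before it there were n-1, …, n-4 stairs climbed, and these cases are disjoint, so H(n) = H(n-1) + H(n-2) + H(n-3) + H(n-4) (order-4 linear recurrence).
Initial conditions by direct count (compositions of i into parts ≤ 4): H(1) = 1; H(2) = 2; H(3) = 4; H(4) = 8.
Iterating the recurrence: H(5) = 15, H(6) = 29, H(7) = 56.

H(n) = H(n-1) + H(n-2) + H(n-3) + H(n-4), H(1) = 1, H(2) = 2, H(3) = 4, H(4) = 8; H(7) = 56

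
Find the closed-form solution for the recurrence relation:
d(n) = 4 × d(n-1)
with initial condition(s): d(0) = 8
Recurrence: d(n) = 4 × d(n-1), initial: d(0) = 8.
Each term is 4 times the previous, so this is geometric with ratio 4. After n steps: d(n) = d(0)·4ⁿ = 8·4ⁿ.

d(n) = 8·4ⁿ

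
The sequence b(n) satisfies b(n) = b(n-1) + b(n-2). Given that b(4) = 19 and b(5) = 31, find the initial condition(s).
Work backwards using b(k) = b(k+2) - b(k+1):
b(3) = b(5) - b(4) = 31 - 19 = 12
b(2) = b(4) - b(3) = 19 - 12 = 7
b(1) = b(3) - b(2) = 12 - 7 = 5
b(0) = b(2) - b(1) = 7 - 5 = 2

b(0) = 2, b(1) = 5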